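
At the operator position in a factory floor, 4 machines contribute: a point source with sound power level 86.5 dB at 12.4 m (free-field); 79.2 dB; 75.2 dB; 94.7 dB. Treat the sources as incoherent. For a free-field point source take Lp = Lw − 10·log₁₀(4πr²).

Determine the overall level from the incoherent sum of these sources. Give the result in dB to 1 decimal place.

Source at 12.4 m: Lp = 86.5 − 10·log₁₀(4π·12.4²) = 86.5 − 10·log₁₀(1932.205) = 53.6 dB.
Σ 10^(Lᵢ/10) = 3.068e+09.
Combined level = 10 log₁₀(3.068e+09) = 94.9 dB.

94.9 dB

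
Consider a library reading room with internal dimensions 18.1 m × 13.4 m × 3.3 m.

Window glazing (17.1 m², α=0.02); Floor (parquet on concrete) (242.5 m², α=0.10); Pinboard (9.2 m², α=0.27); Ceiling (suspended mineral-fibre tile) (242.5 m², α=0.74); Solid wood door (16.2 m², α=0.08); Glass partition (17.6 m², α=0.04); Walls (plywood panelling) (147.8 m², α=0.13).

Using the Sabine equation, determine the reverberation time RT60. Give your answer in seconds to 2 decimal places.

Total absorption A = 17.1·0.02 + 242.5·0.10 + 9.2·0.27 + 242.5·0.74 + 16.2·0.08 + 17.6·0.04 + 147.8·0.13
  = 0.342 + 24.250 + 2.484 + 179.450 + 1.296 + 0.704 + 19.214 = 227.740 m² sabins.
Volume V = 18.1 × 13.4 × 3.3 = 800.382 m³.
T = 0.161 V/A = 0.161·800.382/227.740 = 0.57 s.

0.57 seconds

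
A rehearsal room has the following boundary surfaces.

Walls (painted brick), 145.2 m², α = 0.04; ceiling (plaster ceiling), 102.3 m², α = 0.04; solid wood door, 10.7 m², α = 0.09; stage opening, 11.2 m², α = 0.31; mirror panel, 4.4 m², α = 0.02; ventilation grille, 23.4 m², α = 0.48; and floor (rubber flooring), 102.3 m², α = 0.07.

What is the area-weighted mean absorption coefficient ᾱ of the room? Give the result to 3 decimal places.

Total surface area S = 399.5 m².
Σ(Sᵢαᵢ) = 145.2·0.04 + 102.3·0.04 + 10.7·0.09 + 11.2·0.31 + 4.4·0.02 + 23.4·0.48 + 102.3·0.07 = 32.816.
ᾱ = A/S = 0.082.

0.082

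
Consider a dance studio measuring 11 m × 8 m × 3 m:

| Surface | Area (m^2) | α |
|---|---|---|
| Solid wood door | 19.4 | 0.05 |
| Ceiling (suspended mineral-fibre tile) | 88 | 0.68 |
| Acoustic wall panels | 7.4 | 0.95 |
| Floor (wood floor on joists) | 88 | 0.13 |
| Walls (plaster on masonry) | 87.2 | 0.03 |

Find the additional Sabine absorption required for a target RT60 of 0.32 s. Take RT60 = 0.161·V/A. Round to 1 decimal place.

Equivalent absorption area: A₁ = 19.4×0.05 + 88×0.68 + 7.4×0.95 + 88×0.13 + 87.2×0.03 = 81.896 m^2.
V = 264 m³. Required absorption A₂ = 0.161 × 264 / 0.32 = 132.825 sabins.
Additional absorption ΔA = 132.825 − 81.896 = 50.9 sabins.

50.9 sabins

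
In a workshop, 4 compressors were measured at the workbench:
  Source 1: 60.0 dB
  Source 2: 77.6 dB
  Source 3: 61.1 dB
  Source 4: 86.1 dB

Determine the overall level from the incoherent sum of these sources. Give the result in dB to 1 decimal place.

Converting to relative power and adding: 10^(60.0/10) + 10^(77.6/10) + 10^(61.1/10) + 10^(86.1/10) = 4.672e+08.
Back to dB: 10·log₁₀ Σ = 86.7 dB.

86.7 dB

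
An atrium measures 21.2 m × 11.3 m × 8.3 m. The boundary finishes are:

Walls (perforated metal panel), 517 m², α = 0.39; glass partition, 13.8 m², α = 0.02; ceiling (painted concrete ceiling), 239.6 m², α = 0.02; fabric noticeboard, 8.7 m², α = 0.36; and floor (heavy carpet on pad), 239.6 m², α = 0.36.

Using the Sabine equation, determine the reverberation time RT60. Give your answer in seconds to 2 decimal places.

Equivalent absorption area: A = 517×0.39 + 13.8×0.02 + 239.6×0.02 + 8.7×0.36 + 239.6×0.36 = 296.086 m².
Room volume: 1988.348 m³.
T = 0.161 V/A = 0.161·1988.348/296.086 = 1.08 s.

1.08 seconds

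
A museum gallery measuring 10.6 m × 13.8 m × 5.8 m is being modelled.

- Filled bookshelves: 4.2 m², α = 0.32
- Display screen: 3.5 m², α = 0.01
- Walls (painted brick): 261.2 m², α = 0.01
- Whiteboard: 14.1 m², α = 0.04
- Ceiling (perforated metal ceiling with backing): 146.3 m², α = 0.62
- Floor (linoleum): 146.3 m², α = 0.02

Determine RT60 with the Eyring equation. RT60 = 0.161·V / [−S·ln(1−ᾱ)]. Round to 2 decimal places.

Total surface area S = 4.2 + 3.5 + 261.2 + 14.1 + 146.3 + 146.3 = 575.6 m².
Σ(Sᵢαᵢ) = 4.2·0.32 + 3.5·0.01 + 261.2·0.01 + 14.1·0.04 + 146.3·0.62 + 146.3·0.02 = 98.187.
ᾱ = 98.187 / 575.6 = 0.1706.
−S·ln(1−ᾱ) = −575.6 × ln(1 − 0.1706) = 107.668.
V = 10.6 × 13.8 × 5.8 = 848.424 m³.
T = 0.161·V/[−S·ln(1−ᾱ)] = 0.161·848.424/107.668 = 1.27 s.

1.27 seconds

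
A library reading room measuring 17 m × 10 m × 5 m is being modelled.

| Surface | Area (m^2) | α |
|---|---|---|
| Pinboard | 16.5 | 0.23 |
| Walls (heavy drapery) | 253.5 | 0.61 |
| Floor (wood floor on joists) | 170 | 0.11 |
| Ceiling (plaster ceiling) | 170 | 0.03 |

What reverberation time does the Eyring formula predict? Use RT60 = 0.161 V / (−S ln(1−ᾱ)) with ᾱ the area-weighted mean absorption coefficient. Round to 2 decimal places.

0.63 seconds

S = Σ Sᵢ = 610.0 m^2.
Σ(Sᵢαᵢ) = 16.5·0.23 + 253.5·0.61 + 170·0.11 + 170·0.03 = 182.230.
ᾱ = 182.230 / 610.0 = 0.2987.
Eyring denominator: −S ln(1−ᾱ) = 216.440.
V = 17 × 10 × 5 = 850 m³.
RT60 = 0.161 × 850 / 216.440 = 0.63 s.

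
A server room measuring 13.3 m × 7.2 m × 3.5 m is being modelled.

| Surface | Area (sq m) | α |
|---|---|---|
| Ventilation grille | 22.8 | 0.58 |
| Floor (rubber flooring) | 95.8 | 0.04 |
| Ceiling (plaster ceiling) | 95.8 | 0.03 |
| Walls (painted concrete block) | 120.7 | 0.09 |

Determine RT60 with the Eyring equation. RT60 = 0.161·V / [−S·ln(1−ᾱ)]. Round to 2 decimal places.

1.67 sec

S = Σ Sᵢ = 335.1 sq m.
Absorption A = 22.8×0.58 + 95.8×0.04 + 95.8×0.03 + 120.7×0.09 = 30.793 sabins.
ᾱ = 30.793 / 335.1 = 0.0919.
Eyring denominator: −S ln(1−ᾱ) = 32.304.
V = 13.3 × 7.2 × 3.5 = 335.16 m³.
RT60 = 0.161 × 335.16 / 32.304 = 1.67 s.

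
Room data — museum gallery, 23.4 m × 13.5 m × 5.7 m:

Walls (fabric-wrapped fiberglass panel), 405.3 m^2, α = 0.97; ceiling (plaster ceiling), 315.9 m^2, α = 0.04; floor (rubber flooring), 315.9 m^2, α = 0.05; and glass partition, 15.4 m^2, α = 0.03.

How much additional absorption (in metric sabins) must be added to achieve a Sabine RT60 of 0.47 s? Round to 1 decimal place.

194.8 sabins

Total absorption A₁ = 405.3·0.97 + 315.9·0.04 + 315.9·0.05 + 15.4·0.03
  = 393.141 + 12.636 + 15.795 + 0.462 = 422.034 m^2 sabins.
For T = 0.47 s, need A₂ = 0.161·V/T = 0.161·1800.63/0.47 = 616.812 sabins.
ΔA = A₂ − A₁ = 616.812 − 422.034 = 194.8 sabins.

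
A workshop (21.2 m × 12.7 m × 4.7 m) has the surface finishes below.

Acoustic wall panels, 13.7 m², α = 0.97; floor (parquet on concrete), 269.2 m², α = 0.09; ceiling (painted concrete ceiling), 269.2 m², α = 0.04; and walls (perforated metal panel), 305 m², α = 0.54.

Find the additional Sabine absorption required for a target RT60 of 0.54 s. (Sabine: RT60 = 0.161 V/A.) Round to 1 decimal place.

164.3 sabins

Summing Sᵢαᵢ: 13.289 + 24.228 + 10.768 + 164.700 → A₁ = 212.985 sabins.
Target A₂ = 0.161·1265.428/0.54 = 377.285 sabins (V = 1265.428 m³).
Shortfall: 377.285 − 212.985 = 164.3 sabins.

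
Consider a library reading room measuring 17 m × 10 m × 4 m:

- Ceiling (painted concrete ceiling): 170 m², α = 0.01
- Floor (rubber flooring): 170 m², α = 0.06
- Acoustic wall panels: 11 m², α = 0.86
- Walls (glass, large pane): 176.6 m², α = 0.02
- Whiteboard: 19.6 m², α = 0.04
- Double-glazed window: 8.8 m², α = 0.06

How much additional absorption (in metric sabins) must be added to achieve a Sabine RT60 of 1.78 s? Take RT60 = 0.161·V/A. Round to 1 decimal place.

35.3 sabins

A₁ = Σ Sᵢαᵢ = 170·0.01 + 170·0.06 + 11·0.86 + 176.6·0.02 + 19.6·0.04 + 8.8·0.06 = 26.204 sabins.
For T = 1.78 s, need A₂ = 0.161·V/T = 0.161·680/1.78 = 61.506 sabins.
Shortfall: 61.506 − 26.204 = 35.3 sabins.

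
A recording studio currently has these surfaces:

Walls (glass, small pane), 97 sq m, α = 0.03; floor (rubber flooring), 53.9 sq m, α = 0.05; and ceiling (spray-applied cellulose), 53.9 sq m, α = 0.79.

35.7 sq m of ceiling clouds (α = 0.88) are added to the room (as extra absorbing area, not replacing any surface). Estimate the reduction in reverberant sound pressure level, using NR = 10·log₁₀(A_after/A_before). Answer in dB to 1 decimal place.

2.2 dB

A_before = Σ Sᵢαᵢ = 97*0.03 + 53.9*0.05 + 53.9*0.79 = 48.186 sabins.
Treatment contributes 35.7·0.88 = 31.416 sabins.
New total A_after = 79.602 sabins.
Reduction = 10 log₁₀(A_after/A_before) = 10 log₁₀(1.6520) = 2.2 dB.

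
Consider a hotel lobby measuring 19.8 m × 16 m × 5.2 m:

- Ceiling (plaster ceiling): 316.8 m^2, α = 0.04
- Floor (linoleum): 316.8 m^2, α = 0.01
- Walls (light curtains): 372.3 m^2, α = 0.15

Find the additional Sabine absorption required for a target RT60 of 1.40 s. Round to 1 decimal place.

117.8 sabins

Summing Sᵢαᵢ: 12.672 + 3.168 + 55.845 → A₁ = 71.685 sabins.
Target A₂ = 0.161·1647.36/1.40 = 189.446 sabins (V = 1647.36 m³).
Shortfall: 189.446 − 71.685 = 117.8 sabins.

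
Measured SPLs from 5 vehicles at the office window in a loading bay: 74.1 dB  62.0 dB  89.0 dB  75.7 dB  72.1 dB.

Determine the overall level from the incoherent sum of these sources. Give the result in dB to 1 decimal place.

89.4 dB

Sum in the linear (power) domain: Σ 10^(Lᵢ/10) = 10^(74.1/10) + 10^(62.0/10) + 10^(89.0/10) + 10^(75.7/10) + 10^(72.1/10) = 8.75e+08.
Back to dB: 10·log₁₀ Σ = 89.4 dB.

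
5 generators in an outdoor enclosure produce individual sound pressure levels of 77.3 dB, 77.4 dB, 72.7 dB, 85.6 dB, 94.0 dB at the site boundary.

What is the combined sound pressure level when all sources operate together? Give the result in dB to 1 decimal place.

94.8 dB

Σ 10^(Lᵢ/10) = 3.002e+09.
L_total = 10·log₁₀(3.002e+09) = 94.8 dB.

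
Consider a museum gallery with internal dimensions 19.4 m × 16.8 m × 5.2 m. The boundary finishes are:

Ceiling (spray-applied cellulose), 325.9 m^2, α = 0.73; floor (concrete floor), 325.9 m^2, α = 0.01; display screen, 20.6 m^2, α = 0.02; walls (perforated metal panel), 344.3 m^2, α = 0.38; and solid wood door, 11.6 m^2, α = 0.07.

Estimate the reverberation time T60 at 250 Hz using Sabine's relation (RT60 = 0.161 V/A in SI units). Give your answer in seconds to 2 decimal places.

Total absorption A = 325.9*0.73 + 325.9*0.01 + 20.6*0.02 + 344.3*0.38 + 11.6*0.07
  = 237.907 + 3.259 + 0.412 + 130.834 + 0.812 = 373.224 m^2 sabins.
Volume V = 19.4 × 16.8 × 5.2 = 1694.784 m³.
Sabine: RT60 = 0.161 × 1694.784 / 373.224 = 0.73 s.

0.73 s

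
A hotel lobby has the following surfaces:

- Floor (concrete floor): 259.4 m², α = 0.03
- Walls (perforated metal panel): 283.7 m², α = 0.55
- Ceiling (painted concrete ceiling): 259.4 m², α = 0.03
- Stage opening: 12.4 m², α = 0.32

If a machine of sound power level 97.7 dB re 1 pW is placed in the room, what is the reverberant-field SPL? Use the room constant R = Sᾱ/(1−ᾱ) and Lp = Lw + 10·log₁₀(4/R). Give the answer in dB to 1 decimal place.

80.2 dB

Σ(Sᵢαᵢ) = 259.4·0.03 + 283.7·0.55 + 259.4·0.03 + 12.4·0.32 = 175.567; total area S = 814.9 m².
ᾱ = 0.2154, so room constant R = A/(1−ᾱ) = 223.766 m².
Lp = Lw + 10 log₁₀(4/R) = 97.7 -17.48 = 80.2 dB.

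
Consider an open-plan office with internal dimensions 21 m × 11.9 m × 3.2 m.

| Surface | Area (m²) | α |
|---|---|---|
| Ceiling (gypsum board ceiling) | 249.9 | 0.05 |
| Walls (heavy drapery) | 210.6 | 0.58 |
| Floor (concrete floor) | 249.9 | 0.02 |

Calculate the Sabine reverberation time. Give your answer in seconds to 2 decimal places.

Total absorption A = 249.9·0.05 + 210.6·0.58 + 249.9·0.02
  = 12.495 + 122.148 + 4.998 = 139.641 m² sabins.
V = 21·11.9·3.2 = 799.68 m³.
RT60 = 0.161 · V / A = 0.161 × 799.68 / 139.641 = 0.92 s.

0.92 seconds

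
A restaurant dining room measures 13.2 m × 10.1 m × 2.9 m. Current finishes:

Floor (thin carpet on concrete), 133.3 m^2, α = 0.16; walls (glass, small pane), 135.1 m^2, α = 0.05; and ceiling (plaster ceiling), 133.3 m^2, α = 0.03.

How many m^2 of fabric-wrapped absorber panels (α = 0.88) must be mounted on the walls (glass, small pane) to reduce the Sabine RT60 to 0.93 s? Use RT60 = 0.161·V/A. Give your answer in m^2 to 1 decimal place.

42.0

Summing Sᵢαᵢ: 21.328 + 6.755 + 3.999 → A₁ = 32.082 sabins.
Required A₂ = 0.161·386.628/0.93 = 66.932 sabins.
ΔA needed = 66.932 − 32.082 = 34.850 sabins.
Net gain per m^2: Δα = 0.88 − 0.05 = 0.83.
Area = ΔA/Δα = 34.850/0.83 = 42.0 m^2.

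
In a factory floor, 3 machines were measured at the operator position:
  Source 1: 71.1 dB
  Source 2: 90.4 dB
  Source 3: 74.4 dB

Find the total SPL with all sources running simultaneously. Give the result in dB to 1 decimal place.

90.6 dB

Σ 10^(Lᵢ/10) = 1.137e+09.
L_total = 10·log₁₀(1.137e+09) = 90.6 dB.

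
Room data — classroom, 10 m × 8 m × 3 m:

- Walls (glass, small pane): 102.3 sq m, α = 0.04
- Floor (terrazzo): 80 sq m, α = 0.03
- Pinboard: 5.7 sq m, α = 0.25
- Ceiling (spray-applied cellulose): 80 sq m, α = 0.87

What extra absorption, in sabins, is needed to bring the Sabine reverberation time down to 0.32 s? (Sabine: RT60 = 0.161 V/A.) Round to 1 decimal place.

A₁ = Σ Sᵢαᵢ = 102.3×0.04 + 80×0.03 + 5.7×0.25 + 80×0.87 = 77.517 sabins.
V = 240 m³. Required absorption A₂ = 0.161 × 240 / 0.32 = 120.750 sabins.
Additional absorption ΔA = 120.750 − 77.517 = 43.2 sabins.

43.2 sabins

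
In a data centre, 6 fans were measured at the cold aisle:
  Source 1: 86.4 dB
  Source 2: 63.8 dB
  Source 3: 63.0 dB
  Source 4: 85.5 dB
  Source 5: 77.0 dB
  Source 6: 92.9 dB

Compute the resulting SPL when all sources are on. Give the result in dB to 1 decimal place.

Σ 10^(Lᵢ/10) = 2.796e+09.
L_total = 10·log₁₀(2.796e+09) = 94.5 dB.

94.5 dB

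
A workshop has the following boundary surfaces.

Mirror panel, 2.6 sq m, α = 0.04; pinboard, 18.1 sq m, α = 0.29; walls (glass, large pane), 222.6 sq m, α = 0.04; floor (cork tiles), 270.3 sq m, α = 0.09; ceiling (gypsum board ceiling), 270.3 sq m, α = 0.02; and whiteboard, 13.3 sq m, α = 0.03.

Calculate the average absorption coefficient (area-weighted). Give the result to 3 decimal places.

0.056

Total surface area S = 797.2 sq m.
A = 2.6×0.04 + 18.1×0.29 + 222.6×0.04 + 270.3×0.09 + 270.3×0.02 + 13.3×0.03 = 44.389 sabins.
ᾱ = A/S = 0.056.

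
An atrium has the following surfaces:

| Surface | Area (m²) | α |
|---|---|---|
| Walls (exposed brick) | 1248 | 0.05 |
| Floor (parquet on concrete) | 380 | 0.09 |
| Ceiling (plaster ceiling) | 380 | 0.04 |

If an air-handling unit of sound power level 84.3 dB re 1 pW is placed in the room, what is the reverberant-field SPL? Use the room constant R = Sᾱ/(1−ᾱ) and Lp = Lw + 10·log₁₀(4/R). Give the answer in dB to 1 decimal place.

A = 111.800 sabins; S = 2008.0 m².
ᾱ = 111.800/2008.0 = 0.0557; R = Sᾱ/(1−ᾱ) = 111.800/(1−0.0557) = 118.395 m².
Lp = 84.3 + 10·log₁₀(4/118.395) = 84.3 + (-14.71) = 69.6 dB.

69.6 dB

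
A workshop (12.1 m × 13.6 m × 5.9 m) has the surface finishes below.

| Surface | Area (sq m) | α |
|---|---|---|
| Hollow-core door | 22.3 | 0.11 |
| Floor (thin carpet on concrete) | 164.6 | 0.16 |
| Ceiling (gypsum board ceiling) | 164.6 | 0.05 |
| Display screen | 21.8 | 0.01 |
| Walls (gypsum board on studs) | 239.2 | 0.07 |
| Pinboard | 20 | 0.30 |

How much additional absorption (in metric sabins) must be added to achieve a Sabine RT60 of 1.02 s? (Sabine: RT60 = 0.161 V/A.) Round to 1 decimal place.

A₁ = Σ Sᵢαᵢ = 22.3×0.11 + 164.6×0.16 + 164.6×0.05 + 21.8×0.01 + 239.2×0.07 + 20×0.30 = 59.981 sabins.
Target A₂ = 0.161·970.904/1.02 = 153.251 sabins (V = 970.904 m³).
Shortfall: 153.251 − 59.981 = 93.3 sabins.

93.3 sabins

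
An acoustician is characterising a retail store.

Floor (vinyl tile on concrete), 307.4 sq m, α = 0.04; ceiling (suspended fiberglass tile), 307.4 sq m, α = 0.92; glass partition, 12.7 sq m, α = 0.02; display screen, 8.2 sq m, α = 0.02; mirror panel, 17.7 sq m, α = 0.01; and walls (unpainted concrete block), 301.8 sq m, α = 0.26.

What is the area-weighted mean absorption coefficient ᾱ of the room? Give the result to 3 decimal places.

S = Σ Sᵢ = 307.4 + 307.4 + 12.7 + 8.2 + 17.7 + 301.8 = 955.2 sq m.
Weighted sum Σ Sα = 374.167.
ᾱ = A/S = 0.392.

0.392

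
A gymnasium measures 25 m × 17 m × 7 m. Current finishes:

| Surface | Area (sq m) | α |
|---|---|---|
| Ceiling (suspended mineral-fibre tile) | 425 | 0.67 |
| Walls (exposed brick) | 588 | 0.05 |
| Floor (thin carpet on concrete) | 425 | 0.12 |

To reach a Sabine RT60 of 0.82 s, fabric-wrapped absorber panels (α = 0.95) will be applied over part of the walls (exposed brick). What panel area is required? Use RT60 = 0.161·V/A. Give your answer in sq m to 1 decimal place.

243.3

Equivalent absorption area: A₁ = 425×0.67 + 588×0.05 + 425×0.12 = 365.150 sq m.
V = 2975 m³. Target absorption A₂ = 0.161 × 2975 / 0.82 = 584.116 sabins.
Absorption to add: 584.116 − 365.150 = 218.966 sabins.
Each sq m of panel replacing the walls (exposed brick) adds (0.95 − 0.05) = 0.90 sabins.
Panel area = 218.966 / 0.90 = 243.3 sq m.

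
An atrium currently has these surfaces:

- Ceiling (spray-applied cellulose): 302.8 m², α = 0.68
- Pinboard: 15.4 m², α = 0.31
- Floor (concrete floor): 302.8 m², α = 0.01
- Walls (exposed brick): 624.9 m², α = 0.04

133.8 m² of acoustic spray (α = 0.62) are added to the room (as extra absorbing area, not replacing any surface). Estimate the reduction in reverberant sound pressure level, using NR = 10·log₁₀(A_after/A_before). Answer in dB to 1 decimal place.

1.3 dB

A_before = Σ Sᵢαᵢ = 302.8*0.68 + 15.4*0.31 + 302.8*0.01 + 624.9*0.04 = 238.702 sabins.
Added absorption = 133.8 × 0.62 = 82.956 sabins.
A_after = 238.702 + 82.956 = 321.658 sabins.
NR = 10·log₁₀(321.658/238.702) = 1.3 dB.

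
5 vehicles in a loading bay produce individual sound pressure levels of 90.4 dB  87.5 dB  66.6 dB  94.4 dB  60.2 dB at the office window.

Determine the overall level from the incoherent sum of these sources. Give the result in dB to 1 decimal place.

96.5 dB

Σ 10^(Lᵢ/10) = 4.419e+09.
Combined level = 10 log₁₀(4.419e+09) = 96.5 dB.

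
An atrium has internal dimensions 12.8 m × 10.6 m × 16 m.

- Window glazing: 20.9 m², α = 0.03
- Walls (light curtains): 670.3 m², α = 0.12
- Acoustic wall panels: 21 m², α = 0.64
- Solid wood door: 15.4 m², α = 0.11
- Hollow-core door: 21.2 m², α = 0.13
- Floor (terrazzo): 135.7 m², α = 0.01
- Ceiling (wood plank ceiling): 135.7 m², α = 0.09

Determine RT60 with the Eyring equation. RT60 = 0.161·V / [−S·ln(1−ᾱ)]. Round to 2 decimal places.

2.93 s

Total surface area S = 20.9 + 670.3 + 21 + 15.4 + 21.2 + 135.7 + 135.7 = 1020.2 m².
Σ(Sᵢαᵢ) = 20.9·0.03 + 670.3·0.12 + 21·0.64 + 15.4·0.11 + 21.2·0.13 + 135.7·0.01 + 135.7·0.09 = 112.523.
Mean coefficient ᾱ = A/S = 0.1103.
−S·ln(1−ᾱ) = −1020.2 × ln(1 − 0.1103) = 119.232.
V = 12.8 × 10.6 × 16 = 2170.88 m³.
RT60 = 0.161 × 2170.88 / 119.232 = 2.93 s.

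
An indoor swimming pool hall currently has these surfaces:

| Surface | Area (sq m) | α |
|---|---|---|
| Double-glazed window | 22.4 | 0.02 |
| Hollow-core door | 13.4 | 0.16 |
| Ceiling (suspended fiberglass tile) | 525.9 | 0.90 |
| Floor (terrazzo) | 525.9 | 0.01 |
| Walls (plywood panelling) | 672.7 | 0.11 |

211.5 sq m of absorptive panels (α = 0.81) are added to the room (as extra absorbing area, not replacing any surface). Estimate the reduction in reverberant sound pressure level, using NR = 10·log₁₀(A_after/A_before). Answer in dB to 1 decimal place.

Total absorption A_before = 22.4·0.02 + 13.4·0.16 + 525.9·0.90 + 525.9·0.01 + 672.7·0.11
  = 0.448 + 2.144 + 473.310 + 5.259 + 73.997 = 555.158 sq m sabins.
Added absorption = 211.5 × 0.81 = 171.315 sabins.
New total A_after = 726.473 sabins.
NR = 10·log₁₀(726.473/555.158) = 1.2 dB.

1.2 dB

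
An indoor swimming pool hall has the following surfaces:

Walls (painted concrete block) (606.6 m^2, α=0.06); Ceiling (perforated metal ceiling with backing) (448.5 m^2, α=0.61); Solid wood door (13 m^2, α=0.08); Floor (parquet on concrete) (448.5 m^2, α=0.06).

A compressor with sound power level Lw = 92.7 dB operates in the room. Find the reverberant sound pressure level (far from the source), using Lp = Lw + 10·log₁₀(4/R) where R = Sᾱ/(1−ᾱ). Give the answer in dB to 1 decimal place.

72.3 dB

Σ(Sᵢαᵢ) = 606.6·0.06 + 448.5·0.61 + 13·0.08 + 448.5·0.06 = 337.931; total area S = 1516.6 m^2.
ᾱ = 0.2228, so room constant R = A/(1−ᾱ) = 434.806 m^2.
Lp = Lw + 10 log₁₀(4/R) = 92.7 -20.36 = 72.3 dB.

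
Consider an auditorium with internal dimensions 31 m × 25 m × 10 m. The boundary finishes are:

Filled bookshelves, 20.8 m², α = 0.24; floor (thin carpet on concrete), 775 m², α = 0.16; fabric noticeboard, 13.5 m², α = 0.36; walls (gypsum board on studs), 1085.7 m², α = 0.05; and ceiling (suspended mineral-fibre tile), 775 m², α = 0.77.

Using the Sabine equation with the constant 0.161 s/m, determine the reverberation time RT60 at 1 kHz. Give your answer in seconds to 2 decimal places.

1.59 s

Equivalent absorption area: A = 20.8*0.24 + 775*0.16 + 13.5*0.36 + 1085.7*0.05 + 775*0.77 = 784.887 m².
V = 31·25·10 = 7750 m³.
RT60 = 0.161 · V / A = 0.161 × 7750 / 784.887 = 1.59 s.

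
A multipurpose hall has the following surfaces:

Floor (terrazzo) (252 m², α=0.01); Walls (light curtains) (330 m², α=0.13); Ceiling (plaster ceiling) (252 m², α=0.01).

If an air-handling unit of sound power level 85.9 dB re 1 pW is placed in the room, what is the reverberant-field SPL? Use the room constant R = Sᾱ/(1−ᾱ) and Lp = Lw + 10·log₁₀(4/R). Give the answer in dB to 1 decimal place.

Σ(Sᵢαᵢ) = 252·0.01 + 330·0.13 + 252·0.01 = 47.940; total area S = 834.0 m².
ᾱ = 0.0575, so room constant R = A/(1−ᾱ) = 50.865 m².
Lp = 85.9 + 10·log₁₀(4/50.865) = 85.9 + (-11.04) = 74.9 dB.

74.9 dB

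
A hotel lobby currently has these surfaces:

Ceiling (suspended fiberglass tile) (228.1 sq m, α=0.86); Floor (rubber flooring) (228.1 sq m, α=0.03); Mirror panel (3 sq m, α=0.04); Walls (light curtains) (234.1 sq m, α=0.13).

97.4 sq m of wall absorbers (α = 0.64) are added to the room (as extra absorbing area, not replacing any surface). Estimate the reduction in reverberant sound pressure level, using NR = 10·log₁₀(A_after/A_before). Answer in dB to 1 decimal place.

Total absorption A_before = 228.1*0.86 + 228.1*0.03 + 3*0.04 + 234.1*0.13
  = 196.166 + 6.843 + 0.120 + 30.433 = 233.562 sq m sabins.
Treatment contributes 97.4·0.64 = 62.336 sabins.
A_after = 233.562 + 62.336 = 295.898 sabins.
NR = 10·log₁₀(295.898/233.562) = 1.0 dB.

1.0 dB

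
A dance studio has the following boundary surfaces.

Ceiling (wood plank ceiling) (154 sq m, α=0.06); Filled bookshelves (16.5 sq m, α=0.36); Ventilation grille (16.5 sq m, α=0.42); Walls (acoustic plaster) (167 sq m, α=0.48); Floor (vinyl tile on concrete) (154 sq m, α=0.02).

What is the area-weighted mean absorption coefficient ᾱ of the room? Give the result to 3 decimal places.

0.207

Total surface area S = 508.0 sq m.
Weighted sum Σ Sα = 105.350.
ᾱ = 105.350 / 508.0 = 0.207.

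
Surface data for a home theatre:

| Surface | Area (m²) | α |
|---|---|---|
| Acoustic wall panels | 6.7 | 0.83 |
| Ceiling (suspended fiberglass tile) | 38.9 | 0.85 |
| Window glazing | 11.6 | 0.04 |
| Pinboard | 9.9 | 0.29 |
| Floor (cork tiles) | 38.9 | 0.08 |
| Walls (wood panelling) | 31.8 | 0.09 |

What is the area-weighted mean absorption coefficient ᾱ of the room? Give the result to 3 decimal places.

Total surface area S = 137.8 m².
Σ(Sᵢαᵢ) = 6.7*0.83 + 38.9*0.85 + 11.6*0.04 + 9.9*0.29 + 38.9*0.08 + 31.8*0.09 = 47.935.
ᾱ = 47.935 / 137.8 = 0.348.

0.348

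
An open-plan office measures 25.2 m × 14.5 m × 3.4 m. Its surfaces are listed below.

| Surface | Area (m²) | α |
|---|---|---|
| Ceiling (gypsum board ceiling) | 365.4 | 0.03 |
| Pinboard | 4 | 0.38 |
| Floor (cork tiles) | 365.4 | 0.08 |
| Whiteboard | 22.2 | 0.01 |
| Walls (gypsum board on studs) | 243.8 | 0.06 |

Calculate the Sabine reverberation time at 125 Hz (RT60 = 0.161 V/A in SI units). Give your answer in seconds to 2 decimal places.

3.54 seconds

A = Σ Sᵢαᵢ = 365.4·0.03 + 4·0.38 + 365.4·0.08 + 22.2·0.01 + 243.8·0.06 = 56.564 sabins.
Volume V = 25.2 × 14.5 × 3.4 = 1242.36 m³.
RT60 = 0.161 · V / A = 0.161 × 1242.36 / 56.564 = 3.54 s.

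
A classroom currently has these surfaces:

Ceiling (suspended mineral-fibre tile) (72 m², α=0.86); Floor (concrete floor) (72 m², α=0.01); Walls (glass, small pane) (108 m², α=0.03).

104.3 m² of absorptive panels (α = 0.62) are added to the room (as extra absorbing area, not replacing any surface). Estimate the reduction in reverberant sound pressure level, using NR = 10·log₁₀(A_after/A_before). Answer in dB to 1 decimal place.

3.0 dB

A_before = Σ Sᵢαᵢ = 72·0.86 + 72·0.01 + 108·0.03 = 65.880 sabins.
Added absorption = 104.3 × 0.62 = 64.666 sabins.
A_after = 65.880 + 64.666 = 130.546 sabins.
NR = 10·log₁₀(130.546/65.880) = 3.0 dB.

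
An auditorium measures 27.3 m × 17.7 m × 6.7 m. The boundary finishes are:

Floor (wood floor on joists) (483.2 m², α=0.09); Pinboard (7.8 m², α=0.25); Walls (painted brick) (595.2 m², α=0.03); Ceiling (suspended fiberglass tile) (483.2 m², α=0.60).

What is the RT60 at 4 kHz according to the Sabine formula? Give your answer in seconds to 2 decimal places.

1.48 s

Equivalent absorption area: A = 483.2*0.09 + 7.8*0.25 + 595.2*0.03 + 483.2*0.60 = 353.214 m².
V = 27.3·17.7·6.7 = 3237.507 m³.
RT60 = 0.161 · V / A = 0.161 × 3237.507 / 353.214 = 1.48 s.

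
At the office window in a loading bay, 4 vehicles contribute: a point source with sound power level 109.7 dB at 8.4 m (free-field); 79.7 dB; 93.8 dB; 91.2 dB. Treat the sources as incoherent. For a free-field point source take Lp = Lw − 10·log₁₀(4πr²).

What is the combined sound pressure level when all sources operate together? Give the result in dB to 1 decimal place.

95.9 dB

Source at 8.4 m: Lp = 109.7 − 10·log₁₀(4π·8.4²) = 109.7 − 10·log₁₀(886.683) = 80.2 dB.
Sum in the linear (power) domain: Σ 10^(Lᵢ/10) = 10^(80.2/10) + 10^(79.7/10) + 10^(93.8/10) + 10^(91.2/10) = 3.915e+09.
L_total = 10·log₁₀(3.915e+09) = 95.9 dB.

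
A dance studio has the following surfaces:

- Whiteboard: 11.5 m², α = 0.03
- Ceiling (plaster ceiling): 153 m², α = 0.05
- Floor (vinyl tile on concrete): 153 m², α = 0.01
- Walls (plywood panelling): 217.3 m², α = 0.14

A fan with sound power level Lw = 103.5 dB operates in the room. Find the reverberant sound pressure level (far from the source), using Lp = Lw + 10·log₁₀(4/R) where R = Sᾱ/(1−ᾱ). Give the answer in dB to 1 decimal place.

A = 39.947 sabins; S = 534.8 m².
ᾱ = 39.947/534.8 = 0.0747; R = Sᾱ/(1−ᾱ) = 39.947/(1−0.0747) = 43.172 m².
Lp = Lw + 10 log₁₀(4/R) = 103.5 -10.33 = 93.2 dB.

93.2 dB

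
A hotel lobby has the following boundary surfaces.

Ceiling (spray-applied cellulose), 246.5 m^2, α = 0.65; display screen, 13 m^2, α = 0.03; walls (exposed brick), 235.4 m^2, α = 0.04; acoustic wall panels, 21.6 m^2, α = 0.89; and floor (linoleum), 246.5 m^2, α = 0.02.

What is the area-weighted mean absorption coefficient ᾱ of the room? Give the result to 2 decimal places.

Total surface area S = 763.0 m^2.
Weighted sum Σ Sα = 194.185.
ᾱ = 194.185 / 763.0 = 0.25.

0.25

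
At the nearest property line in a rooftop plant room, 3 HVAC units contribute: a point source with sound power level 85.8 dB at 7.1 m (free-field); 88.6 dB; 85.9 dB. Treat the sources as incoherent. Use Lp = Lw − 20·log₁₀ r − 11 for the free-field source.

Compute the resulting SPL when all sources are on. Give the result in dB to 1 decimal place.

Source at 7.1 m: Lp = 85.8 − 20·log₁₀(7.1) − 11 = 57.8 dB.
Σ 10^(Lᵢ/10) = 1.114e+09.
Combined level = 10 log₁₀(1.114e+09) = 90.5 dB.

90.5 dB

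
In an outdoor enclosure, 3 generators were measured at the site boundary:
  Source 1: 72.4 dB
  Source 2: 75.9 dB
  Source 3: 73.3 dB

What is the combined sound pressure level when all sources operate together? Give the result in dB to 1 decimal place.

78.9 dB

Σ 10^(Lᵢ/10) = 7.766e+07.
Back to dB: 10·log₁₀ Σ = 78.9 dB.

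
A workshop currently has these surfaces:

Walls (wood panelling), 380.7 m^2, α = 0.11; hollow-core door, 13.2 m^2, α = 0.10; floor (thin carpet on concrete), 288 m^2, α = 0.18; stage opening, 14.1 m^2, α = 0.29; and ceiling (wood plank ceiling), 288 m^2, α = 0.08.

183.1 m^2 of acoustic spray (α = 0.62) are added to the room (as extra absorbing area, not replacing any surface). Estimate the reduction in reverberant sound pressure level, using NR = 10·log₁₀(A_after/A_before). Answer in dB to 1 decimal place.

Summing Sᵢαᵢ: 41.877 + 1.320 + 51.840 + 4.089 + 23.040 → A_before = 122.166 sabins.
Added absorption = 183.1 × 0.62 = 113.522 sabins.
New total A_after = 235.688 sabins.
NR = 10·log₁₀(235.688/122.166) = 2.9 dB.

2.9 dB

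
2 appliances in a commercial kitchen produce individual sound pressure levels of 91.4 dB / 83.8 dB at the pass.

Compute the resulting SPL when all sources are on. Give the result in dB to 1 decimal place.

92.1 dB

Converting to relative power and adding: 10^(91.4/10) + 10^(83.8/10) = 1.62e+09.
Back to dB: 10·log₁₀ Σ = 92.1 dB.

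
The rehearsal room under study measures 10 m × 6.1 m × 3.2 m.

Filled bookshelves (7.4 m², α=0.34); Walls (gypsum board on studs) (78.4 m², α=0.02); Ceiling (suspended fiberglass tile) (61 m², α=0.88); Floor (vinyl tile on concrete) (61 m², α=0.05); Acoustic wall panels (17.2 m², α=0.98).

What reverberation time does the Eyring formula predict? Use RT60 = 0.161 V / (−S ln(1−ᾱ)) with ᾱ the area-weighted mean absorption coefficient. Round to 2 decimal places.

0.33 seconds

Total surface area S = 7.4 + 78.4 + 61 + 61 + 17.2 = 225.0 m².
Absorption A = 7.4·0.34 + 78.4·0.02 + 61·0.88 + 61·0.05 + 17.2·0.98 = 77.670 sabins.
ᾱ = 77.670 / 225.0 = 0.3452.
−S·ln(1−ᾱ) = −225.0 × ln(1 − 0.3452) = 95.271.
V = 10 × 6.1 × 3.2 = 195.2 m³.
T = 0.161·V/[−S·ln(1−ᾱ)] = 0.161·195.2/95.271 = 0.33 s.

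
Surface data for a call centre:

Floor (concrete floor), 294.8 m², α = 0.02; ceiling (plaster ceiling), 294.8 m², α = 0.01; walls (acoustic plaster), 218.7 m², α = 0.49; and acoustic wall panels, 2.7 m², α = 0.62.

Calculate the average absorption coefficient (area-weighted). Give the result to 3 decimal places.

S = Σ Sᵢ = 294.8 + 294.8 + 218.7 + 2.7 = 811.0 m².
A = 294.8·0.02 + 294.8·0.01 + 218.7·0.49 + 2.7·0.62 = 117.681 sabins.
ᾱ = A/S = 0.145.

0.145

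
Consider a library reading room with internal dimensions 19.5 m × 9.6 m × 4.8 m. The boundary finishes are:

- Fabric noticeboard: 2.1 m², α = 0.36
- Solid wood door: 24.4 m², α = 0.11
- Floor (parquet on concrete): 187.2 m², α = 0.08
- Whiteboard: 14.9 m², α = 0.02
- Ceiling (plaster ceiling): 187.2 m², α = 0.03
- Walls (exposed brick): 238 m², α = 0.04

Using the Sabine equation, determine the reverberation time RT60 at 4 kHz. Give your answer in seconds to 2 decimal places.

Summing Sᵢαᵢ: 0.756 + 2.684 + 14.976 + 0.298 + 5.616 + 9.520 → A = 33.850 sabins.
V = 19.5·9.6·4.8 = 898.56 m³.
Sabine: RT60 = 0.161 × 898.56 / 33.850 = 4.27 s.

4.27 sec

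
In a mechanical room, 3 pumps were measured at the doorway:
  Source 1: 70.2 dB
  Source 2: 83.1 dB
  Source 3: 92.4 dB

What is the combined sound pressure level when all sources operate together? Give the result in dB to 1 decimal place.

Σ 10^(Lᵢ/10) = 1.952e+09.
Back to dB: 10·log₁₀ Σ = 92.9 dB.

92.9 dB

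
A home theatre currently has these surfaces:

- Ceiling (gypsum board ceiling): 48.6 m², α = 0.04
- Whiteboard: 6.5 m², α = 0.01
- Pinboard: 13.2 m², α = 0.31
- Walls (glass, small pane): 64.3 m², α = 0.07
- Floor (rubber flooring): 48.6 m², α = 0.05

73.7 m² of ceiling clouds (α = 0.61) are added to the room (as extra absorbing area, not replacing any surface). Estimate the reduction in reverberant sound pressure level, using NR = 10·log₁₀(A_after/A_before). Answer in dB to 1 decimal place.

Total absorption A_before = 48.6*0.04 + 6.5*0.01 + 13.2*0.31 + 64.3*0.07 + 48.6*0.05
  = 1.944 + 0.065 + 4.092 + 4.501 + 2.430 = 13.032 m² sabins.
Treatment contributes 73.7·0.61 = 44.957 sabins.
New total A_after = 57.989 sabins.
Reduction = 10 log₁₀(A_after/A_before) = 10 log₁₀(4.4497) = 6.5 dB.

6.5 dB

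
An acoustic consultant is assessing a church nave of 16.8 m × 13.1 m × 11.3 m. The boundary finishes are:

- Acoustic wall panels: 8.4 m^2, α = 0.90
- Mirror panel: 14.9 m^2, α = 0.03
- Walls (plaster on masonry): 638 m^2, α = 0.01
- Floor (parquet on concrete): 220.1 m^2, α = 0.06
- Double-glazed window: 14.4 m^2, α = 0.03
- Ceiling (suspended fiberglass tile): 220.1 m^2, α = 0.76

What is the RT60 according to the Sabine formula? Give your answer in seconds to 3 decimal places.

Equivalent absorption area: A = 8.4*0.90 + 14.9*0.03 + 638*0.01 + 220.1*0.06 + 14.4*0.03 + 220.1*0.76 = 195.301 m^2.
V = 16.8·13.1·11.3 = 2486.904 m³.
RT60 = 0.161 · V / A = 0.161 × 2486.904 / 195.301 = 2.050 s.

2.050 sec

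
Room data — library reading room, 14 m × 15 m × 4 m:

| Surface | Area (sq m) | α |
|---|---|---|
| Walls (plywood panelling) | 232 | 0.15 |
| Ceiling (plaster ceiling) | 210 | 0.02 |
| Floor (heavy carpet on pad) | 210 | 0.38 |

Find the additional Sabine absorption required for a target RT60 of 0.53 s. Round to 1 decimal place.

136.4 sabins

Total absorption A₁ = 232·0.15 + 210·0.02 + 210·0.38
  = 34.800 + 4.200 + 79.800 = 118.800 sq m sabins.
Target A₂ = 0.161·840/0.53 = 255.170 sabins (V = 840 m³).
Shortfall: 255.170 − 118.800 = 136.4 sabins.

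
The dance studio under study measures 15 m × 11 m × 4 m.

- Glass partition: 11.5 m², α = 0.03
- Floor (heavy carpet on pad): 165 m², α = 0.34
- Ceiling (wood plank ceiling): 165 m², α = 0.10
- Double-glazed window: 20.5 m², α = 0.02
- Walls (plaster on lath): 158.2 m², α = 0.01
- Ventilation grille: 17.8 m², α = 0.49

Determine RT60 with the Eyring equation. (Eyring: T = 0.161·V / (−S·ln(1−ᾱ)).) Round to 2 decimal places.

S = Σ Sᵢ = 538.0 m².
Absorption A = 11.5·0.03 + 165·0.34 + 165·0.10 + 20.5·0.02 + 158.2·0.01 + 17.8·0.49 = 83.659 sabins.
ᾱ = 83.659 / 538.0 = 0.1555.
Eyring denominator: −S ln(1−ᾱ) = 90.928.
V = 15 × 11 × 4 = 660 m³.
T = 0.161·V/[−S·ln(1−ᾱ)] = 0.161·660/90.928 = 1.17 s.

1.17 seconds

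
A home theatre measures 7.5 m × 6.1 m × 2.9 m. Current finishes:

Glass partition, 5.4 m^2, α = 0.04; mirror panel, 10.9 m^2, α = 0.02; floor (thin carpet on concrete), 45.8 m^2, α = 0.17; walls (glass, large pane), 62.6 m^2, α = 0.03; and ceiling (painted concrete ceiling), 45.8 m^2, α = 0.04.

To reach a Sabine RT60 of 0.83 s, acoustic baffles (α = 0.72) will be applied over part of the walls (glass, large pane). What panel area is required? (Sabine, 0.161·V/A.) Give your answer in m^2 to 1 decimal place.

20.0

Summing Sᵢαᵢ: 0.216 + 0.218 + 7.786 + 1.878 + 1.832 → A₁ = 11.930 sabins.
V = 132.675 m³. Target absorption A₂ = 0.161 × 132.675 / 0.83 = 25.736 sabins.
ΔA needed = 25.736 − 11.930 = 13.806 sabins.
Each m^2 of panel replacing the walls (glass, large pane) adds (0.72 − 0.03) = 0.69 sabins.
Area = ΔA/Δα = 13.806/0.69 = 20.0 m^2.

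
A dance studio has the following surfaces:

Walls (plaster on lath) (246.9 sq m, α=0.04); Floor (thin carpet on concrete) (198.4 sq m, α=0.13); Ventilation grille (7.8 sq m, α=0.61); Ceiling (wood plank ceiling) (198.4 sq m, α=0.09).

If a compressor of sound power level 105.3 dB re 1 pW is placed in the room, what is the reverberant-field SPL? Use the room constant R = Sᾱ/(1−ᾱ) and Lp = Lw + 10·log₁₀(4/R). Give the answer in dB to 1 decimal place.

93.3 dB

A = 58.282 sabins; S = 651.5 sq m.
ᾱ = 0.0895, so room constant R = A/(1−ᾱ) = 64.011 sq m.
Lp = Lw + 10 log₁₀(4/R) = 105.3 -12.04 = 93.3 dB.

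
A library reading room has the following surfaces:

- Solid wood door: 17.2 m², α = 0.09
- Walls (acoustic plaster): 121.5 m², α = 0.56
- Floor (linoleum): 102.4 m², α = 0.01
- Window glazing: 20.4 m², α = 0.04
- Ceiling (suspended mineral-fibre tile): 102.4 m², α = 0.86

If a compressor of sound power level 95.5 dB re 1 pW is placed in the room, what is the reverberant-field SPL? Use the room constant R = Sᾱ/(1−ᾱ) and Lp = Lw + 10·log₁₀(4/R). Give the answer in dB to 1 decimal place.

77.0 dB

A = 159.492 sabins; S = 363.9 m².
ᾱ = 0.4383, so room constant R = A/(1−ᾱ) = 283.945 m².
Lp = 95.5 + 10·log₁₀(4/283.945) = 95.5 + (-18.51) = 77.0 dB.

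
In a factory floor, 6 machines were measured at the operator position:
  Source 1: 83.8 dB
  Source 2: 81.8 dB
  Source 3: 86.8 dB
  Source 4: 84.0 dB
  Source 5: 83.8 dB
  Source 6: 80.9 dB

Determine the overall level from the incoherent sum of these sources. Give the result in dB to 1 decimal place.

Converting to relative power and adding: 10^(83.8/10) + 10^(81.8/10) + 10^(86.8/10) + 10^(84.0/10) + 10^(83.8/10) + 10^(80.9/10) = 1.484e+09.
Combined level = 10 log₁₀(1.484e+09) = 91.7 dB.

91.7 dB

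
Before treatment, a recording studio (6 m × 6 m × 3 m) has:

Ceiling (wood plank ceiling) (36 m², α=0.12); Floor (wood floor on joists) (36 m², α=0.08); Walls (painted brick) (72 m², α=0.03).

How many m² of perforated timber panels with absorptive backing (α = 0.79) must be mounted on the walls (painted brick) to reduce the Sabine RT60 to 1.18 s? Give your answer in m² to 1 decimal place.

Summing Sᵢαᵢ: 4.320 + 2.880 + 2.160 → A₁ = 9.360 sabins.
Required A₂ = 0.161·108/1.18 = 14.736 sabins.
ΔA needed = 14.736 − 9.360 = 5.376 sabins.
Net gain per m²: Δα = 0.79 − 0.03 = 0.76.
Panel area = 5.376 / 0.76 = 7.1 m².

7.1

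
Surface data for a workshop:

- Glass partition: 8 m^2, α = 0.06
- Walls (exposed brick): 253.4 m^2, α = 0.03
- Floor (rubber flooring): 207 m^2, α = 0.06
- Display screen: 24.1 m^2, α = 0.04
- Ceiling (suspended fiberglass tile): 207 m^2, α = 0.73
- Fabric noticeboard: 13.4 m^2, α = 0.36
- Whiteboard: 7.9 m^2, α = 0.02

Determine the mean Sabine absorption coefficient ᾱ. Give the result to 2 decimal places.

S = Σ Sᵢ = 8 + 253.4 + 207 + 24.1 + 207 + 13.4 + 7.9 = 720.8 m^2.
Weighted sum Σ Sα = 177.558.
ᾱ = A/S = 0.25.

0.25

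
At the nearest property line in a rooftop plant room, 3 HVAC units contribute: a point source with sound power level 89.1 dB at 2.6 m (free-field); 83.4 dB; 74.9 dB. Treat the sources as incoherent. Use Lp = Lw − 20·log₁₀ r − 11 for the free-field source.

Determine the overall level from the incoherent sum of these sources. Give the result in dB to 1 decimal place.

84.1 dB

Source at 2.6 m: Lp = 89.1 − 20·log₁₀(2.6) − 11 = 69.8 dB.
Sum in the linear (power) domain: Σ 10^(Lᵢ/10) = 10^(69.8/10) + 10^(83.4/10) + 10^(74.9/10) = 2.592e+08.
Combined level = 10 log₁₀(2.592e+08) = 84.1 dB.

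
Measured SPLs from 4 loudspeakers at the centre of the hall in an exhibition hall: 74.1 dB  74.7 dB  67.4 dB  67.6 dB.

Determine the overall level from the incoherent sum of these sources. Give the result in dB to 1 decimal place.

78.2 dB

Sum in the linear (power) domain: Σ 10^(Lᵢ/10) = 10^(74.1/10) + 10^(74.7/10) + 10^(67.4/10) + 10^(67.6/10) = 6.647e+07.
Combined level = 10 log₁₀(6.647e+07) = 78.2 dB.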